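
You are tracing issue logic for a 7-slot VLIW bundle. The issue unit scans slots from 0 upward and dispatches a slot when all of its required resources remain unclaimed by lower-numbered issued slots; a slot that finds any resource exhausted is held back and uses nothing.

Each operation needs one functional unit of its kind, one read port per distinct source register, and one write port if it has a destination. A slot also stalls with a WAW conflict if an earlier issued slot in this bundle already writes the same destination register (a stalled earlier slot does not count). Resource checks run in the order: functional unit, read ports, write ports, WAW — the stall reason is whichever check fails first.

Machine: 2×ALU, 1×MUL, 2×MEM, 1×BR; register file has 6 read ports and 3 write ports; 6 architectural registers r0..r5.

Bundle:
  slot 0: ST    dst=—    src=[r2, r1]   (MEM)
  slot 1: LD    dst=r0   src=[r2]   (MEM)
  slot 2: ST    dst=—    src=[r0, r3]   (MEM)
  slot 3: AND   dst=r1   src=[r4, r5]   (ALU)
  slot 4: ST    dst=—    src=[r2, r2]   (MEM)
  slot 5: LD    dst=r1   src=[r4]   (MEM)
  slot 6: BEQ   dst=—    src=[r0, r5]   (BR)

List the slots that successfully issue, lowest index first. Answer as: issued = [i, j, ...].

slot 0 (MEM): ISSUE — free A2,Mu1,Ld1,B1 rp4 wp3
slot 1 (MEM): ISSUE — free A2,Mu1,Ld0,B1 rp3 wp2
slot 2 (MEM): stall FU — free A2,Mu1,Ld0,B1 rp3 wp2
slot 3 (ALU): ISSUE — free A1,Mu1,Ld0,B1 rp1 wp1
slot 4 (MEM): stall FU — free A1,Mu1,Ld0,B1 rp1 wp1
slot 5 (MEM): stall FU — free A1,Mu1,Ld0,B1 rp1 wp1
slot 6 (BR): stall RD_PORT — free A1,Mu1,Ld0,B1 rp1 wp1

issued = [0, 1, 3]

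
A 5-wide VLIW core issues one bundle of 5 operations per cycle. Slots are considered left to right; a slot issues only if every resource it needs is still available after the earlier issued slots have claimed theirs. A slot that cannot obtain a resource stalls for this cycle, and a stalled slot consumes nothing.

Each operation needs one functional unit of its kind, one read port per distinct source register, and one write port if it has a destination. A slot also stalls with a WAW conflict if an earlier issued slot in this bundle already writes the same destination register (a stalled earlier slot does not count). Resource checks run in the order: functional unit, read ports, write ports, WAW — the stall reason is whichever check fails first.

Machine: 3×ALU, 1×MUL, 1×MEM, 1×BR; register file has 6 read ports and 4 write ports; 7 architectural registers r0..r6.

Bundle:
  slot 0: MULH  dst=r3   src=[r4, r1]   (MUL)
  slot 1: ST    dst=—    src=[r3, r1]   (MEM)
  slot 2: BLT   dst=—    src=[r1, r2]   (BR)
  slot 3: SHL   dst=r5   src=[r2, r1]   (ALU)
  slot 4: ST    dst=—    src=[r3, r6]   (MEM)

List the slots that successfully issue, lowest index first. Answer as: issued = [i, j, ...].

issued = [0, 1, 2]

#0 MUL src=r4,r1 dispatched  <A:3 Mu:0 Ld:1 B:1 rd:4 wr:3>
#1 MEM src=r3,r1 dispatched  <A:3 Mu:0 Ld:0 B:1 rd:2 wr:3>
#2 BR src=r1,r2 dispatched  <A:3 Mu:0 Ld:0 B:0 rd:0 wr:3>
#3 ALU src=r2,r1 held:RD_PORT  <A:3 Mu:0 Ld:0 B:0 rd:0 wr:3>
#4 MEM src=r3,r6 held:FU  <A:3 Mu:0 Ld:0 B:0 rd:0 wr:3>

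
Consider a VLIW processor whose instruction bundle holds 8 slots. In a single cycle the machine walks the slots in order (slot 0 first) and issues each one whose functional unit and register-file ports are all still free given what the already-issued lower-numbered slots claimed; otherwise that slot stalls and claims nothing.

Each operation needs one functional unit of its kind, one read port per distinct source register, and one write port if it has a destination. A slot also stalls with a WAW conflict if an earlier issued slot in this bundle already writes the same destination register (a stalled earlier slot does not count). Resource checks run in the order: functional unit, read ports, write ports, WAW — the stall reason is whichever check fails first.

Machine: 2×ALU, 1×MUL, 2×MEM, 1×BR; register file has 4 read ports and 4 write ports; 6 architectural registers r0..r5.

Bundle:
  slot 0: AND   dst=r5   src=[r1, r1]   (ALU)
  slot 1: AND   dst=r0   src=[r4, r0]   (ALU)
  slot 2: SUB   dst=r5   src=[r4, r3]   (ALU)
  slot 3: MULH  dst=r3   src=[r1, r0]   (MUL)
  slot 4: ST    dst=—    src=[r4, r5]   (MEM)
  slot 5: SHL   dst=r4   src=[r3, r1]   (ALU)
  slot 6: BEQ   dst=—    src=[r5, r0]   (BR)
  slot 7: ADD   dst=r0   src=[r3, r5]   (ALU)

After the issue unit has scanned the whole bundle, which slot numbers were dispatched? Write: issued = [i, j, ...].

#0 ALU src=r1,r1 dispatched  <A:1 Mu:1 Ld:2 B:1 rd:3 wr:3>
#1 ALU src=r4,r0 dispatched  <A:0 Mu:1 Ld:2 B:1 rd:1 wr:2>
#2 ALU src=r4,r3 held:FU  <A:0 Mu:1 Ld:2 B:1 rd:1 wr:2>
#3 MUL src=r1,r0 held:RD_PORT  <A:0 Mu:1 Ld:2 B:1 rd:1 wr:2>
#4 MEM src=r4,r5 held:RD_PORT  <A:0 Mu:1 Ld:2 B:1 rd:1 wr:2>
#5 ALU src=r3,r1 held:FU  <A:0 Mu:1 Ld:2 B:1 rd:1 wr:2>
#6 BR src=r5,r0 held:RD_PORT  <A:0 Mu:1 Ld:2 B:1 rd:1 wr:2>
#7 ALU src=r3,r5 held:FU  <A:0 Mu:1 Ld:2 B:1 rd:1 wr:2>

issued = [0, 1]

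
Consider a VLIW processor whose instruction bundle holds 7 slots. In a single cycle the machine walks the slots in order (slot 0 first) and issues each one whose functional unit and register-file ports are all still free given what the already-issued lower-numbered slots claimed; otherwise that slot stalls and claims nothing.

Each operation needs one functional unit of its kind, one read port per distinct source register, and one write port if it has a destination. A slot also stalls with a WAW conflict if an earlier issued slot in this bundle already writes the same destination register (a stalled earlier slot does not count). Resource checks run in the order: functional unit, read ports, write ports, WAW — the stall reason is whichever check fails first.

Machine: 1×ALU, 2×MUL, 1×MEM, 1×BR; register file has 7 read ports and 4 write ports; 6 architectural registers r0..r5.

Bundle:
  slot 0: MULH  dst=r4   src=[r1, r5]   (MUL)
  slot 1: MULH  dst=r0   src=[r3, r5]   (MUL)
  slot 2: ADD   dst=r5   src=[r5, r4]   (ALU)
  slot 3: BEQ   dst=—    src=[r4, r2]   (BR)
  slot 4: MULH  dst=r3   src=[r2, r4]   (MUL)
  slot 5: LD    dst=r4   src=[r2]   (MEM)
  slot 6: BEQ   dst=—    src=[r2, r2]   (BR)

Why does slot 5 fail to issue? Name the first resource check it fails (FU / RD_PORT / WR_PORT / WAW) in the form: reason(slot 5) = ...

reason(slot 5) = WAW

slot 0 (MUL): ISSUE — free A1,Mu1,Ld1,B1 rp5 wp3
slot 1 (MUL): ISSUE — free A1,Mu0,Ld1,B1 rp3 wp2
slot 2 (ALU): ISSUE — free A0,Mu0,Ld1,B1 rp1 wp1
slot 3 (BR): stall RD_PORT — free A0,Mu0,Ld1,B1 rp1 wp1
slot 4 (MUL): stall FU — free A0,Mu0,Ld1,B1 rp1 wp1
slot 5 (MEM): stall WAW — free A0,Mu0,Ld1,B1 rp1 wp1
slot 6 (BR): ISSUE — free A0,Mu0,Ld1,B0 rp0 wp1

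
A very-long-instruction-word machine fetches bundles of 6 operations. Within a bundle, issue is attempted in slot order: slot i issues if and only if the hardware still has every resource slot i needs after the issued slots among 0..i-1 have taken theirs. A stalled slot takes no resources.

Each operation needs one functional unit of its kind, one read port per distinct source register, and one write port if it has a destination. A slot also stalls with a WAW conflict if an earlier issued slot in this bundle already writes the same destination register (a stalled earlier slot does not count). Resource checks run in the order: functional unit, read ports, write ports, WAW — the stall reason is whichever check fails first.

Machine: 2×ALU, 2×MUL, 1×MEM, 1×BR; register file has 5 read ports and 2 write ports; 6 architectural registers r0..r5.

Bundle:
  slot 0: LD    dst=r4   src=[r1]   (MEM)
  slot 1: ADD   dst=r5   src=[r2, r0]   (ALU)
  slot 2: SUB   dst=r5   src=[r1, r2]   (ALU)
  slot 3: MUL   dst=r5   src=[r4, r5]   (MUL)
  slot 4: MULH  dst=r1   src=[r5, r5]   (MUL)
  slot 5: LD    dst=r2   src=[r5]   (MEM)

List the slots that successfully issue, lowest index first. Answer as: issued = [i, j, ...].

issued = [0, 1]

  0. MEM→r4 ⇒ go  {2A/2Mu/0Ld/1B | 4r 1w}
  1. ALU→r5 ⇒ go  {1A/2Mu/0Ld/1B | 2r 0w}
  2. ALU→r5 ⇒ no(WR_PORT)  {1A/2Mu/0Ld/1B | 2r 0w}
  3. MUL→r5 ⇒ no(WR_PORT)  {1A/2Mu/0Ld/1B | 2r 0w}
  4. MUL→r1 ⇒ no(WR_PORT)  {1A/2Mu/0Ld/1B | 2r 0w}
  5. MEM→r2 ⇒ no(FU)  {1A/2Mu/0Ld/1B | 2r 0w}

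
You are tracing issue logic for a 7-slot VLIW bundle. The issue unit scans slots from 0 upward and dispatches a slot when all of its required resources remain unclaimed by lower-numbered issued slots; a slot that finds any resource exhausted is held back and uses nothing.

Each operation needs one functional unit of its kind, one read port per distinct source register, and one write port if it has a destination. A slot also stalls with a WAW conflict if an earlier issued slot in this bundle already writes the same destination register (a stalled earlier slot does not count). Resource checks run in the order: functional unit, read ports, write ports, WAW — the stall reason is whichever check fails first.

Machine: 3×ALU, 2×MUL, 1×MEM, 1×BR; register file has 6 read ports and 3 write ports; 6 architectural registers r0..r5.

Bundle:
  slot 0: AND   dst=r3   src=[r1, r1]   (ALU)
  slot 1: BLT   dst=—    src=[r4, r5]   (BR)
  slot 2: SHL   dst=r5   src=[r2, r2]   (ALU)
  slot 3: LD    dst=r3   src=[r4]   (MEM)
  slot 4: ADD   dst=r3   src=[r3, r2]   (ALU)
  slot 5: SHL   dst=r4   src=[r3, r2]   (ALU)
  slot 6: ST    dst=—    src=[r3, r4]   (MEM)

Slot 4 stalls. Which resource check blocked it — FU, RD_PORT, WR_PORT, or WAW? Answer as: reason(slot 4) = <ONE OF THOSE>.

reason(slot 4) = WAW

  0. ALU→r3 ⇒ go  {2A/2Mu/1Ld/1B | 5r 2w}
  1. BR ⇒ go  {2A/2Mu/1Ld/0B | 3r 2w}
  2. ALU→r5 ⇒ go  {1A/2Mu/1Ld/0B | 2r 1w}
  3. MEM→r3 ⇒ no(WAW)  {1A/2Mu/1Ld/0B | 2r 1w}
  4. ALU→r3 ⇒ no(WAW)  {1A/2Mu/1Ld/0B | 2r 1w}
  5. ALU→r4 ⇒ go  {0A/2Mu/1Ld/0B | 0r 0w}
  6. MEM ⇒ no(RD_PORT)  {0A/2Mu/1Ld/0B | 0r 0w}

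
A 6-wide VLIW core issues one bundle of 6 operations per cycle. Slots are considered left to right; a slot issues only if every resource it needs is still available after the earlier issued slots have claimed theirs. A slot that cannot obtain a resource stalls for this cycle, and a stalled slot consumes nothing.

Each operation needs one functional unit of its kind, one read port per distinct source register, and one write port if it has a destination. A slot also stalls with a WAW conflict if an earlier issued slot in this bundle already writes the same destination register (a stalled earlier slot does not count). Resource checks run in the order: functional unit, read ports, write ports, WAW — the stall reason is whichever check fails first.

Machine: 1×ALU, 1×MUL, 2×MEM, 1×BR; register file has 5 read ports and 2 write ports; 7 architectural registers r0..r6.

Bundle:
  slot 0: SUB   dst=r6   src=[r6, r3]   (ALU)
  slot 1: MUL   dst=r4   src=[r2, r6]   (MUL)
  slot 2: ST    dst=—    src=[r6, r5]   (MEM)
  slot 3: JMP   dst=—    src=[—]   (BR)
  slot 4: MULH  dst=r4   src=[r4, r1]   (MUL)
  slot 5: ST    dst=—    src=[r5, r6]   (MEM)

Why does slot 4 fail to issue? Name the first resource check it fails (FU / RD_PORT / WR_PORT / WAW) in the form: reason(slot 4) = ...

reason(slot 4) = FU

#0 ALU src=r6,r3 dispatched  <A:0 Mu:1 Ld:2 B:1 rd:3 wr:1>
#1 MUL src=r2,r6 dispatched  <A:0 Mu:0 Ld:2 B:1 rd:1 wr:0>
#2 MEM src=r6,r5 held:RD_PORT  <A:0 Mu:0 Ld:2 B:1 rd:1 wr:0>
#3 BR src=- dispatched  <A:0 Mu:0 Ld:2 B:0 rd:1 wr:0>
#4 MUL src=r4,r1 held:FU  <A:0 Mu:0 Ld:2 B:0 rd:1 wr:0>
#5 MEM src=r5,r6 held:RD_PORT  <A:0 Mu:0 Ld:2 B:0 rd:1 wr:0>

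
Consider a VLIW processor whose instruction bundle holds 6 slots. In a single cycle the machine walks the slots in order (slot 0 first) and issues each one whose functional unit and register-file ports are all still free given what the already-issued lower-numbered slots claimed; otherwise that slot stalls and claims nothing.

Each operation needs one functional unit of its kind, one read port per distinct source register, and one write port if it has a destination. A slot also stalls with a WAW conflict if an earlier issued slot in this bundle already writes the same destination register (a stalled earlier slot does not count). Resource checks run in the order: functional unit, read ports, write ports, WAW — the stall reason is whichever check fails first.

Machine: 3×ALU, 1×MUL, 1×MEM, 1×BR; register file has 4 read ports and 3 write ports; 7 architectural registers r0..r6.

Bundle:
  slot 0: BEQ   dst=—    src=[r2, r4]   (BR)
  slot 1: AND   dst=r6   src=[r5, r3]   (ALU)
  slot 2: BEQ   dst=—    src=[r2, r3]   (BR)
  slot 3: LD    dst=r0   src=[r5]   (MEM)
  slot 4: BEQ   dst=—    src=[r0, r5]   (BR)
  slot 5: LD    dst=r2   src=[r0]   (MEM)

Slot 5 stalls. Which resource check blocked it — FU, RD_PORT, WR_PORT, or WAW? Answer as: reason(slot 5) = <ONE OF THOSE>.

(0) want 1×BR +2rd +0wr — yes → AL3|MU1|ME1|BR0|rd2|wr3
(1) want 1×ALU +2rd +1wr — yes → AL2|MU1|ME1|BR0|rd0|wr2
(2) want 1×BR +2rd +0wr — FU → AL2|MU1|ME1|BR0|rd0|wr2
(3) want 1×MEM +1rd +1wr — RD_PORT → AL2|MU1|ME1|BR0|rd0|wr2
(4) want 1×BR +2rd +0wr — FU → AL2|MU1|ME1|BR0|rd0|wr2
(5) want 1×MEM +1rd +1wr — RD_PORT → AL2|MU1|ME1|BR0|rd0|wr2

reason(slot 5) = RD_PORT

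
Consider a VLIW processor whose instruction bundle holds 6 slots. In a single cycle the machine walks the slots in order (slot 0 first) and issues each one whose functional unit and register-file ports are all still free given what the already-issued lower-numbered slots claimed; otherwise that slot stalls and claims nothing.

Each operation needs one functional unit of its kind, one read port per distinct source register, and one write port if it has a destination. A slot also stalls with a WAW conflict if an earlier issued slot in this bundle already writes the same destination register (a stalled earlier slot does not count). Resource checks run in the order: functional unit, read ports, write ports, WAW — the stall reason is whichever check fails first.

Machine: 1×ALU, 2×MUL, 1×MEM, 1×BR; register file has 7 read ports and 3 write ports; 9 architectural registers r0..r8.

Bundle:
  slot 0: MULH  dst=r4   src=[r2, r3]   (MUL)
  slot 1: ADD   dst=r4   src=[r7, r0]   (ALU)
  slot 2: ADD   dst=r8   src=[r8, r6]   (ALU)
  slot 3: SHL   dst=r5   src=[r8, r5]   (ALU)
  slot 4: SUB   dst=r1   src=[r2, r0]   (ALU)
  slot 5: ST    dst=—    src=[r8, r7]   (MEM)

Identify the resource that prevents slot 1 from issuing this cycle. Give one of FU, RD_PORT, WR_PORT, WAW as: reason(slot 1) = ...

#0 MUL src=r2,r3 dispatched  <A:1 Mu:1 Ld:1 B:1 rd:5 wr:2>
#1 ALU src=r7,r0 held:WAW  <A:1 Mu:1 Ld:1 B:1 rd:5 wr:2>
#2 ALU src=r8,r6 dispatched  <A:0 Mu:1 Ld:1 B:1 rd:3 wr:1>
#3 ALU src=r8,r5 held:FU  <A:0 Mu:1 Ld:1 B:1 rd:3 wr:1>
#4 ALU src=r2,r0 held:FU  <A:0 Mu:1 Ld:1 B:1 rd:3 wr:1>
#5 MEM src=r8,r7 dispatched  <A:0 Mu:1 Ld:0 B:1 rd:1 wr:1>

reason(slot 1) = WAW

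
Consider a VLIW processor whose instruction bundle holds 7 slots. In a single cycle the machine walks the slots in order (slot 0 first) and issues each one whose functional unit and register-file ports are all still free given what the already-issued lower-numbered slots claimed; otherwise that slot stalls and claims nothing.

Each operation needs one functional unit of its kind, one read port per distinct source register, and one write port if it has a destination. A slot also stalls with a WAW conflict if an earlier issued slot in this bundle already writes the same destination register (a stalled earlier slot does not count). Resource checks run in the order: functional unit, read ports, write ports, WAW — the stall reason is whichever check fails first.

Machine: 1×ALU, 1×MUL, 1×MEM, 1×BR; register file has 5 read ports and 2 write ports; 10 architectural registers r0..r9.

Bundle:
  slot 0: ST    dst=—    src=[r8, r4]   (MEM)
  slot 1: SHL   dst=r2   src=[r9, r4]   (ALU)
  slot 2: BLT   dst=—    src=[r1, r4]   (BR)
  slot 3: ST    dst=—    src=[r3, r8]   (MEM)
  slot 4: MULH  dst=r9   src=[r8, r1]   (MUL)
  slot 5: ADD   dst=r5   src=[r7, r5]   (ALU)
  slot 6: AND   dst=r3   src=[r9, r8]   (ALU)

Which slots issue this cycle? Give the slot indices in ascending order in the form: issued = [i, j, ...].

slot 0 (MEM): ISSUE — free A1,Mu1,Ld0,B1 rp3 wp2
slot 1 (ALU): ISSUE — free A0,Mu1,Ld0,B1 rp1 wp1
slot 2 (BR): stall RD_PORT — free A0,Mu1,Ld0,B1 rp1 wp1
slot 3 (MEM): stall FU — free A0,Mu1,Ld0,B1 rp1 wp1
slot 4 (MUL): stall RD_PORT — free A0,Mu1,Ld0,B1 rp1 wp1
slot 5 (ALU): stall FU — free A0,Mu1,Ld0,B1 rp1 wp1
slot 6 (ALU): stall FU — free A0,Mu1,Ld0,B1 rp1 wp1

issued = [0, 1]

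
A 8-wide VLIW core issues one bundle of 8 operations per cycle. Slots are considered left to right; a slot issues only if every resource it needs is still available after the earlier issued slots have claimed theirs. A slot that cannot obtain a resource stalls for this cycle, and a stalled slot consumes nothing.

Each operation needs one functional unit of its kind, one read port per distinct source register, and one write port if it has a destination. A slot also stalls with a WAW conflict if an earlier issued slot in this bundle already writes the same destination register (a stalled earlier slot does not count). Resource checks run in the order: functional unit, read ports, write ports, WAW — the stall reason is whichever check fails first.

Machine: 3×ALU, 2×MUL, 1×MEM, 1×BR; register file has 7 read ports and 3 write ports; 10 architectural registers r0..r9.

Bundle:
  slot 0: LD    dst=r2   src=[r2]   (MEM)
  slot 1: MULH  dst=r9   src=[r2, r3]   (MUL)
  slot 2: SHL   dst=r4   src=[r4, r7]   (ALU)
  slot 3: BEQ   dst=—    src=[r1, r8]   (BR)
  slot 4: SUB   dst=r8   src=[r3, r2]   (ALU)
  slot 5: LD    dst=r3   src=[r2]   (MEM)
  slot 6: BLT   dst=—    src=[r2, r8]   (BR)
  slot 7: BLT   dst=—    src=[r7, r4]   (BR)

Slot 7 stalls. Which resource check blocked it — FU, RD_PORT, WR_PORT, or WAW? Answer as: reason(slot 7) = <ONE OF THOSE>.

  0. MEM→r2 ⇒ go  {3A/2Mu/0Ld/1B | 6r 2w}
  1. MUL→r9 ⇒ go  {3A/1Mu/0Ld/1B | 4r 1w}
  2. ALU→r4 ⇒ go  {2A/1Mu/0Ld/1B | 2r 0w}
  3. BR ⇒ go  {2A/1Mu/0Ld/0B | 0r 0w}
  4. ALU→r8 ⇒ no(RD_PORT)  {2A/1Mu/0Ld/0B | 0r 0w}
  5. MEM→r3 ⇒ no(FU)  {2A/1Mu/0Ld/0B | 0r 0w}
  6. BR ⇒ no(FU)  {2A/1Mu/0Ld/0B | 0r 0w}
  7. BR ⇒ no(FU)  {2A/1Mu/0Ld/0B | 0r 0w}

reason(slot 7) = FU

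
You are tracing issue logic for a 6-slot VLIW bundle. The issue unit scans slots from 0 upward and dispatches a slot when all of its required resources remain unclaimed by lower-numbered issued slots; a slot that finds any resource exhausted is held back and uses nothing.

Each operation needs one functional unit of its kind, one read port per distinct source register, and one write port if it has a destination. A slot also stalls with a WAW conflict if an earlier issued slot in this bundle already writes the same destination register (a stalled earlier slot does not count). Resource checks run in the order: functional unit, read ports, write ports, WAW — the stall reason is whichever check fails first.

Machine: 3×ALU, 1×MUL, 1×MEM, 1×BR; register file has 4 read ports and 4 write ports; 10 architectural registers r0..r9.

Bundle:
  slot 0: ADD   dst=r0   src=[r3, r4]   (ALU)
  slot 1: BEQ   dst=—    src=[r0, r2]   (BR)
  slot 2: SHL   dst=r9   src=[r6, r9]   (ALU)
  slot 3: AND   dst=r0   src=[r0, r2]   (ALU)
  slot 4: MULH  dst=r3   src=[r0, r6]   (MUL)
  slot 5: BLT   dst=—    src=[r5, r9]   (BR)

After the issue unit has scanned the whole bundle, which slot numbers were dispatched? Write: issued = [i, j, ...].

issued = [0, 1]

(0) want 1×ALU +2rd +1wr — yes → AL2|MU1|ME1|BR1|rd2|wr3
(1) want 1×BR +2rd +0wr — yes → AL2|MU1|ME1|BR0|rd0|wr3
(2) want 1×ALU +2rd +1wr — RD_PORT → AL2|MU1|ME1|BR0|rd0|wr3
(3) want 1×ALU +2rd +1wr — RD_PORT → AL2|MU1|ME1|BR0|rd0|wr3
(4) want 1×MUL +2rd +1wr — RD_PORT → AL2|MU1|ME1|BR0|rd0|wr3
(5) want 1×BR +2rd +0wr — FU → AL2|MU1|ME1|BR0|rd0|wr3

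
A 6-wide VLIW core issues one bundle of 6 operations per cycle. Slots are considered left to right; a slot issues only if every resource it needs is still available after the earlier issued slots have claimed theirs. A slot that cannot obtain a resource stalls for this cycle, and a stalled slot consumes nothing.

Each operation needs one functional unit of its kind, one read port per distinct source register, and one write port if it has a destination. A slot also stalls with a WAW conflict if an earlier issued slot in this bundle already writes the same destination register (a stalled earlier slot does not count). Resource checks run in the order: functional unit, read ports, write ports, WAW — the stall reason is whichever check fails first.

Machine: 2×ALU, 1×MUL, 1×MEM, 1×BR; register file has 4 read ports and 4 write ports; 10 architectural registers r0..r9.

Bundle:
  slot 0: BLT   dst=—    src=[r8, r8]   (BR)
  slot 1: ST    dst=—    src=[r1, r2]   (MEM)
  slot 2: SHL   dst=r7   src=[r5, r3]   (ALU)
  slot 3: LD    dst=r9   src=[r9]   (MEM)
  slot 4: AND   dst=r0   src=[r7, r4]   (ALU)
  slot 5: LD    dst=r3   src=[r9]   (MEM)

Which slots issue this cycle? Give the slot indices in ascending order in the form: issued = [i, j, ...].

  0. BR ⇒ go  {2A/1Mu/1Ld/0B | 3r 4w}
  1. MEM ⇒ go  {2A/1Mu/0Ld/0B | 1r 4w}
  2. ALU→r7 ⇒ no(RD_PORT)  {2A/1Mu/0Ld/0B | 1r 4w}
  3. MEM→r9 ⇒ no(FU)  {2A/1Mu/0Ld/0B | 1r 4w}
  4. ALU→r0 ⇒ no(RD_PORT)  {2A/1Mu/0Ld/0B | 1r 4w}
  5. MEM→r3 ⇒ no(FU)  {2A/1Mu/0Ld/0B | 1r 4w}

issued = [0, 1]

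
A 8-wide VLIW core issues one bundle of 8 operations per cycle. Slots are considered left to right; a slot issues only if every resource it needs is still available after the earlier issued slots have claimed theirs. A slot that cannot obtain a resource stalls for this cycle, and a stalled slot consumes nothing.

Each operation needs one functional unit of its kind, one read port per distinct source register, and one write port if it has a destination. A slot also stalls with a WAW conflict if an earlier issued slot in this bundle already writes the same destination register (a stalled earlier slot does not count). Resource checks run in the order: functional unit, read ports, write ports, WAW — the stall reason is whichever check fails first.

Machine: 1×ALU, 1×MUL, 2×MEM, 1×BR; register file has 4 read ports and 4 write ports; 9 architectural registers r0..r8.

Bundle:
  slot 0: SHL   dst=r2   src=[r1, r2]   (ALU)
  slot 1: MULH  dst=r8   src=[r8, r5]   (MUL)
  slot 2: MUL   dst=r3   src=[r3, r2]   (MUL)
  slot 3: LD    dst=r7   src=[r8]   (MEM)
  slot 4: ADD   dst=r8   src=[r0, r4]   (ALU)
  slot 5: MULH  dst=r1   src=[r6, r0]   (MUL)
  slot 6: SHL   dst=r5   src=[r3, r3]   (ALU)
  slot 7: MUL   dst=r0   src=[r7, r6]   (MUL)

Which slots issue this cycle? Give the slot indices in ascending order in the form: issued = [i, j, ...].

#0 ALU src=r1,r2 dispatched  <A:0 Mu:1 Ld:2 B:1 rd:2 wr:3>
#1 MUL src=r8,r5 dispatched  <A:0 Mu:0 Ld:2 B:1 rd:0 wr:2>
#2 MUL src=r3,r2 held:FU  <A:0 Mu:0 Ld:2 B:1 rd:0 wr:2>
#3 MEM src=r8 held:RD_PORT  <A:0 Mu:0 Ld:2 B:1 rd:0 wr:2>
#4 ALU src=r0,r4 held:FU  <A:0 Mu:0 Ld:2 B:1 rd:0 wr:2>
#5 MUL src=r6,r0 held:FU  <A:0 Mu:0 Ld:2 B:1 rd:0 wr:2>
#6 ALU src=r3,r3 held:FU  <A:0 Mu:0 Ld:2 B:1 rd:0 wr:2>
#7 MUL src=r7,r6 held:FU  <A:0 Mu:0 Ld:2 B:1 rd:0 wr:2>

issued = [0, 1]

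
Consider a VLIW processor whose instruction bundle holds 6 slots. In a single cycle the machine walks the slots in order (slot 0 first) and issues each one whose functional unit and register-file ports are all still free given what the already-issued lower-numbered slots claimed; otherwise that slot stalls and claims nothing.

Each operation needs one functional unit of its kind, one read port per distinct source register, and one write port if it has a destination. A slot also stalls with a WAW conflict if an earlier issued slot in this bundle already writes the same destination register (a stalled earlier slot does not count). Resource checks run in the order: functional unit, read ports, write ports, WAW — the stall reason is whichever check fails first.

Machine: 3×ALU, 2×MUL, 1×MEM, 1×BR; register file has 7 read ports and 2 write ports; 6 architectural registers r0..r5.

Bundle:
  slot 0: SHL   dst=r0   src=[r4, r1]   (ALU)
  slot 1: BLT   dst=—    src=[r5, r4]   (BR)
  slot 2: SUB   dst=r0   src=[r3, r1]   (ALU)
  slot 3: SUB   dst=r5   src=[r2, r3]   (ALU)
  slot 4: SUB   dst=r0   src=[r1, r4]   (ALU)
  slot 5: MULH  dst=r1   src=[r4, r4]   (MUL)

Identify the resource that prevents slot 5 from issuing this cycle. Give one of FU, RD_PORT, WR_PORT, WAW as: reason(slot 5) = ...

reason(slot 5) = WR_PORT

  0. ALU→r0 ⇒ go  {2A/2Mu/1Ld/1B | 5r 1w}
  1. BR ⇒ go  {2A/2Mu/1Ld/0B | 3r 1w}
  2. ALU→r0 ⇒ no(WAW)  {2A/2Mu/1Ld/0B | 3r 1w}
  3. ALU→r5 ⇒ go  {1A/2Mu/1Ld/0B | 1r 0w}
  4. ALU→r0 ⇒ no(RD_PORT)  {1A/2Mu/1Ld/0B | 1r 0w}
  5. MUL→r1 ⇒ no(WR_PORT)  {1A/2Mu/1Ld/0B | 1r 0w}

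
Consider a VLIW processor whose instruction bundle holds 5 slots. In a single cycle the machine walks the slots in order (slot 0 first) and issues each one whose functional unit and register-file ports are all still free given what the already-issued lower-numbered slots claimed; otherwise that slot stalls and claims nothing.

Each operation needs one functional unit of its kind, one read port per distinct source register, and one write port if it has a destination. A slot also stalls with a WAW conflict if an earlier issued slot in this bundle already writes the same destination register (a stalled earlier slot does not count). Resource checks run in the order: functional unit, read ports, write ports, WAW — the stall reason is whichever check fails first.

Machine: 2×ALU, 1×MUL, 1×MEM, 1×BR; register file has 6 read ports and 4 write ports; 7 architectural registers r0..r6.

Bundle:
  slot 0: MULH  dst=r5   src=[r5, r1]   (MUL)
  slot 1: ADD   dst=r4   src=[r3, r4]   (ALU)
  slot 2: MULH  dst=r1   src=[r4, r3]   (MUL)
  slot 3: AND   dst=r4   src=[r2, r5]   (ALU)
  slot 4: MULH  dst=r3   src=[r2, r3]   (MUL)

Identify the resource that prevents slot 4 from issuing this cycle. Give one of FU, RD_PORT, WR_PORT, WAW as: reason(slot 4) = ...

slot 0 (MUL): ISSUE — free A2,Mu0,Ld1,B1 rp4 wp3
slot 1 (ALU): ISSUE — free A1,Mu0,Ld1,B1 rp2 wp2
slot 2 (MUL): stall FU — free A1,Mu0,Ld1,B1 rp2 wp2
slot 3 (ALU): stall WAW — free A1,Mu0,Ld1,B1 rp2 wp2
slot 4 (MUL): stall FU — free A1,Mu0,Ld1,B1 rp2 wp2

reason(slot 4) = FU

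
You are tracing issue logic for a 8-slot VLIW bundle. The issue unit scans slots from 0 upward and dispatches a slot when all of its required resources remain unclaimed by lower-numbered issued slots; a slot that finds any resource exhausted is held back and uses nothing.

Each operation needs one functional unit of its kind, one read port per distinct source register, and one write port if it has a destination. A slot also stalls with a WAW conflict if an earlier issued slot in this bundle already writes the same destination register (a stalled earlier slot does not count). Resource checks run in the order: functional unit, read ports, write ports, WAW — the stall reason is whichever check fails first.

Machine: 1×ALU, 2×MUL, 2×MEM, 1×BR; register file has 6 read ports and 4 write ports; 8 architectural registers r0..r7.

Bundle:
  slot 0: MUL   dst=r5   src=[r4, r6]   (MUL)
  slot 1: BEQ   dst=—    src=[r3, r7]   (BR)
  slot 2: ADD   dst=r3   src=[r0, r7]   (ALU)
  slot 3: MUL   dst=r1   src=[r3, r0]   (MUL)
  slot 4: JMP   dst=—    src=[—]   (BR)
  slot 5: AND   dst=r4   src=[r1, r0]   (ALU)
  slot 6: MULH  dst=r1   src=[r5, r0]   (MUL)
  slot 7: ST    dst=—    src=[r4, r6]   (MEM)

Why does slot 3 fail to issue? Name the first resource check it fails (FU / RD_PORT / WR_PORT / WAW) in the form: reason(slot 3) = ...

reason(slot 3) = RD_PORT

slot 0 (MUL): ISSUE — free A1,Mu1,Ld2,B1 rp4 wp3
slot 1 (BR): ISSUE — free A1,Mu1,Ld2,B0 rp2 wp3
slot 2 (ALU): ISSUE — free A0,Mu1,Ld2,B0 rp0 wp2
slot 3 (MUL): stall RD_PORT — free A0,Mu1,Ld2,B0 rp0 wp2
slot 4 (BR): stall FU — free A0,Mu1,Ld2,B0 rp0 wp2
slot 5 (ALU): stall FU — free A0,Mu1,Ld2,B0 rp0 wp2
slot 6 (MUL): stall RD_PORT — free A0,Mu1,Ld2,B0 rp0 wp2
slot 7 (MEM): stall RD_PORT — free A0,Mu1,Ld2,B0 rp0 wp2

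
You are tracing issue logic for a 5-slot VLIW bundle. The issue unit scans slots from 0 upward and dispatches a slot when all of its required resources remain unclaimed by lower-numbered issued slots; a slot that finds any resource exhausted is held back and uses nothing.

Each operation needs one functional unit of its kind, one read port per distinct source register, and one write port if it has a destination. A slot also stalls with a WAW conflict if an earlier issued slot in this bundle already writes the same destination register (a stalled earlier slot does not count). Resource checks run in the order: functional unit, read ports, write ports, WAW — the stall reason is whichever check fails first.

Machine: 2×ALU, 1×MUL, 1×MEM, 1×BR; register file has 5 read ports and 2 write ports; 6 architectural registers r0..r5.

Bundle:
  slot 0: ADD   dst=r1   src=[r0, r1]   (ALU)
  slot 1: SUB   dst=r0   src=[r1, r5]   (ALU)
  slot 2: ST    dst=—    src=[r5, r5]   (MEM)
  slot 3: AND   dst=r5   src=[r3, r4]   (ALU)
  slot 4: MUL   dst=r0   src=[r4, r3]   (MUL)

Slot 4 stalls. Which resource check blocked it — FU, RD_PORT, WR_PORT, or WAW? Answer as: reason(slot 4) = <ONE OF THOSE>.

reason(slot 4) = RD_PORT

slot 0 (ALU): ISSUE — free A1,Mu1,Ld1,B1 rp3 wp1
slot 1 (ALU): ISSUE — free A0,Mu1,Ld1,B1 rp1 wp0
slot 2 (MEM): ISSUE — free A0,Mu1,Ld0,B1 rp0 wp0
slot 3 (ALU): stall FU — free A0,Mu1,Ld0,B1 rp0 wp0
slot 4 (MUL): stall RD_PORT — free A0,Mu1,Ld0,B1 rp0 wp0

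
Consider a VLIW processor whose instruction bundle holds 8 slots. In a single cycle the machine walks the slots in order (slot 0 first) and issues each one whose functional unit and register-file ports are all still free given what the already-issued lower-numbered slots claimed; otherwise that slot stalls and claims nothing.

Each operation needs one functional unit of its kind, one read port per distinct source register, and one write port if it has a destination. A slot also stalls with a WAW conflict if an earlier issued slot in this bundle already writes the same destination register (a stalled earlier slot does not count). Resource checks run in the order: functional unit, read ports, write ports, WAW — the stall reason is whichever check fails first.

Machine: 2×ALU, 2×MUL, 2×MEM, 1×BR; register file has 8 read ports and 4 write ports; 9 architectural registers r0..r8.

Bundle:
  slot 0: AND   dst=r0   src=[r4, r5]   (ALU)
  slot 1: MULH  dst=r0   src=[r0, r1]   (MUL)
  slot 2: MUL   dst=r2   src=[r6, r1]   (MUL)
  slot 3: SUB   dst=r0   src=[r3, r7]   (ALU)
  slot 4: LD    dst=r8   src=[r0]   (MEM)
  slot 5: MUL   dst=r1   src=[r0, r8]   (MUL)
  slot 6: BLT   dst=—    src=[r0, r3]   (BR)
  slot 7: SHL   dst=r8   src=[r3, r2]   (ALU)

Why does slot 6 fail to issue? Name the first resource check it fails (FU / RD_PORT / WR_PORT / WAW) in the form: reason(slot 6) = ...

[0] ALU needs rd=2 wr=1: ok; after: ALU=1 MUL=2 MEM=2 BR=1, R=6, W=3
[1] MUL needs rd=2 wr=1: WAW; after: ALU=1 MUL=2 MEM=2 BR=1, R=6, W=3
[2] MUL needs rd=2 wr=1: ok; after: ALU=1 MUL=1 MEM=2 BR=1, R=4, W=2
[3] ALU needs rd=2 wr=1: WAW; after: ALU=1 MUL=1 MEM=2 BR=1, R=4, W=2
[4] MEM needs rd=1 wr=1: ok; after: ALU=1 MUL=1 MEM=1 BR=1, R=3, W=1
[5] MUL needs rd=2 wr=1: ok; after: ALU=1 MUL=0 MEM=1 BR=1, R=1, W=0
[6] BR needs rd=2 wr=0: RD_PORT; after: ALU=1 MUL=0 MEM=1 BR=1, R=1, W=0
[7] ALU needs rd=2 wr=1: RD_PORT; after: ALU=1 MUL=0 MEM=1 BR=1, R=1, W=0

reason(slot 6) = RD_PORT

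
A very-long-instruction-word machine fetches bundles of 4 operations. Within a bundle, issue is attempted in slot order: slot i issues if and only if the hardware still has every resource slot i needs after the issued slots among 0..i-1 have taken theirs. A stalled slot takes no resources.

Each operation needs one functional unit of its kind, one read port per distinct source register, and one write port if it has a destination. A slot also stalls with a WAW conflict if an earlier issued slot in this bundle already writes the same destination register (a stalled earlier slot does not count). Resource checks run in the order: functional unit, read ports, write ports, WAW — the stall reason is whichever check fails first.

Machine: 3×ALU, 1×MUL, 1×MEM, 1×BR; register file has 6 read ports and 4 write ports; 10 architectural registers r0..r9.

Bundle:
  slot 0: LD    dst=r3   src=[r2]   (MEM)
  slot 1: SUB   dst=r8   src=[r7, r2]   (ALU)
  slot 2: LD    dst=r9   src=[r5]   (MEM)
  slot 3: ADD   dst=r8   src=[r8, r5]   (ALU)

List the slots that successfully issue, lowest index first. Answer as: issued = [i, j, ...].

(0) want 1×MEM +1rd +1wr — yes → AL3|MU1|ME0|BR1|rd5|wr3
(1) want 1×ALU +2rd +1wr — yes → AL2|MU1|ME0|BR1|rd3|wr2
(2) want 1×MEM +1rd +1wr — FU → AL2|MU1|ME0|BR1|rd3|wr2
(3) want 1×ALU +2rd +1wr — WAW → AL2|MU1|ME0|BR1|rd3|wr2

issued = [0, 1]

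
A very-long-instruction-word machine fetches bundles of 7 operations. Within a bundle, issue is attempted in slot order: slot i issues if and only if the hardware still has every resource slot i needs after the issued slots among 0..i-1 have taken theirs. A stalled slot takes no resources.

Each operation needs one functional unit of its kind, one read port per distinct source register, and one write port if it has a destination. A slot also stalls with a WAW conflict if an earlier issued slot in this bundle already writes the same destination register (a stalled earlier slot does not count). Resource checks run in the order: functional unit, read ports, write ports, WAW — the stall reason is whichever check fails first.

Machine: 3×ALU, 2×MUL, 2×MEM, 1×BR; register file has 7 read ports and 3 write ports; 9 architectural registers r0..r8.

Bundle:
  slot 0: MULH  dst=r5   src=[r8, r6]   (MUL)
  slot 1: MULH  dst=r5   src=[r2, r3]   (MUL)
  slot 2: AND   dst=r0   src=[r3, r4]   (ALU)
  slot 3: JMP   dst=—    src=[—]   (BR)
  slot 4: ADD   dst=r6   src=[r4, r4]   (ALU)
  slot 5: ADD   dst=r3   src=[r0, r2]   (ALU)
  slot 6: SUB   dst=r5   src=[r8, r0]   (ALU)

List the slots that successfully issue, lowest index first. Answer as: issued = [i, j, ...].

#0 MUL src=r8,r6 dispatched  <A:3 Mu:1 Ld:2 B:1 rd:5 wr:2>
#1 MUL src=r2,r3 held:WAW  <A:3 Mu:1 Ld:2 B:1 rd:5 wr:2>
#2 ALU src=r3,r4 dispatched  <A:2 Mu:1 Ld:2 B:1 rd:3 wr:1>
#3 BR src=- dispatched  <A:2 Mu:1 Ld:2 B:0 rd:3 wr:1>
#4 ALU src=r4,r4 dispatched  <A:1 Mu:1 Ld:2 B:0 rd:2 wr:0>
#5 ALU src=r0,r2 held:WR_PORT  <A:1 Mu:1 Ld:2 B:0 rd:2 wr:0>
#6 ALU src=r8,r0 held:WR_PORT  <A:1 Mu:1 Ld:2 B:0 rd:2 wr:0>

issued = [0, 2, 3, 4]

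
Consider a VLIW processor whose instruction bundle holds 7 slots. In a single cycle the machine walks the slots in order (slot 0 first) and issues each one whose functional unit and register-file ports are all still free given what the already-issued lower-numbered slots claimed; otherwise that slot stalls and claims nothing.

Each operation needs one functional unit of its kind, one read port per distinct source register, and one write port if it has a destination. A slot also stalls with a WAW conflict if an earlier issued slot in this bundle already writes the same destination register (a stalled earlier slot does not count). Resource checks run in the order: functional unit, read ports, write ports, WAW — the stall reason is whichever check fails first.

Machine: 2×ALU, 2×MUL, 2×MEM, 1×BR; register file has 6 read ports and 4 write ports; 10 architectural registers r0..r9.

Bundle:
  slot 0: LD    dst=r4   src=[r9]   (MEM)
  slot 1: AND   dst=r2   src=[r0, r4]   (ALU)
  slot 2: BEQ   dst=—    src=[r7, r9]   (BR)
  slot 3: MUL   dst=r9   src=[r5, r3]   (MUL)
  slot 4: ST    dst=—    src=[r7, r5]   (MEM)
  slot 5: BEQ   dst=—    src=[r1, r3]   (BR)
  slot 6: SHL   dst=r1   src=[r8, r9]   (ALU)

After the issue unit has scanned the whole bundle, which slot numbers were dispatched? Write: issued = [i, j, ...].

[0] MEM needs rd=1 wr=1: ok; after: ALU=2 MUL=2 MEM=1 BR=1, R=5, W=3
[1] ALU needs rd=2 wr=1: ok; after: ALU=1 MUL=2 MEM=1 BR=1, R=3, W=2
[2] BR needs rd=2 wr=0: ok; after: ALU=1 MUL=2 MEM=1 BR=0, R=1, W=2
[3] MUL needs rd=2 wr=1: RD_PORT; after: ALU=1 MUL=2 MEM=1 BR=0, R=1, W=2
[4] MEM needs rd=2 wr=0: RD_PORT; after: ALU=1 MUL=2 MEM=1 BR=0, R=1, W=2
[5] BR needs rd=2 wr=0: FU; after: ALU=1 MUL=2 MEM=1 BR=0, R=1, W=2
[6] ALU needs rd=2 wr=1: RD_PORT; after: ALU=1 MUL=2 MEM=1 BR=0, R=1, W=2

issued = [0, 1, 2]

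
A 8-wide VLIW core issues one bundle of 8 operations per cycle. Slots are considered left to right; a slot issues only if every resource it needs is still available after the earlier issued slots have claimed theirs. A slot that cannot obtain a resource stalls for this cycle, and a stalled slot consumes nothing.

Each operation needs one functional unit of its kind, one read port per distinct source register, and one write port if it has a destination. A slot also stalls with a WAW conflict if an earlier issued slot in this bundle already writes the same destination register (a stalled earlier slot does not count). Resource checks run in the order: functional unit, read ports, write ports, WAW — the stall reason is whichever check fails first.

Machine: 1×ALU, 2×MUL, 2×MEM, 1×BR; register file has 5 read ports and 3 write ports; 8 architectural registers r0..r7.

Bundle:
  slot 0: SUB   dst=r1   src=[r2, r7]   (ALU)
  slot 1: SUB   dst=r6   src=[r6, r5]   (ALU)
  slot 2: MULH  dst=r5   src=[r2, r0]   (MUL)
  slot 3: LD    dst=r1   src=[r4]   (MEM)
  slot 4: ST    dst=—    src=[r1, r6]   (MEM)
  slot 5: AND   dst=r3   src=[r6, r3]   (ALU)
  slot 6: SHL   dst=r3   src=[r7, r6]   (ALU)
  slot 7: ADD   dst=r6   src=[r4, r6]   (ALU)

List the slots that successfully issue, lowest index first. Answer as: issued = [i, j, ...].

issued = [0, 2]

[0] ALU needs rd=2 wr=1: ok; after: ALU=0 MUL=2 MEM=2 BR=1, R=3, W=2
[1] ALU needs rd=2 wr=1: FU; after: ALU=0 MUL=2 MEM=2 BR=1, R=3, W=2
[2] MUL needs rd=2 wr=1: ok; after: ALU=0 MUL=1 MEM=2 BR=1, R=1, W=1
[3] MEM needs rd=1 wr=1: WAW; after: ALU=0 MUL=1 MEM=2 BR=1, R=1, W=1
[4] MEM needs rd=2 wr=0: RD_PORT; after: ALU=0 MUL=1 MEM=2 BR=1, R=1, W=1
[5] ALU needs rd=2 wr=1: FU; after: ALU=0 MUL=1 MEM=2 BR=1, R=1, W=1
[6] ALU needs rd=2 wr=1: FU; after: ALU=0 MUL=1 MEM=2 BR=1, R=1, W=1
[7] ALU needs rd=2 wr=1: FU; after: ALU=0 MUL=1 MEM=2 BR=1, R=1, W=1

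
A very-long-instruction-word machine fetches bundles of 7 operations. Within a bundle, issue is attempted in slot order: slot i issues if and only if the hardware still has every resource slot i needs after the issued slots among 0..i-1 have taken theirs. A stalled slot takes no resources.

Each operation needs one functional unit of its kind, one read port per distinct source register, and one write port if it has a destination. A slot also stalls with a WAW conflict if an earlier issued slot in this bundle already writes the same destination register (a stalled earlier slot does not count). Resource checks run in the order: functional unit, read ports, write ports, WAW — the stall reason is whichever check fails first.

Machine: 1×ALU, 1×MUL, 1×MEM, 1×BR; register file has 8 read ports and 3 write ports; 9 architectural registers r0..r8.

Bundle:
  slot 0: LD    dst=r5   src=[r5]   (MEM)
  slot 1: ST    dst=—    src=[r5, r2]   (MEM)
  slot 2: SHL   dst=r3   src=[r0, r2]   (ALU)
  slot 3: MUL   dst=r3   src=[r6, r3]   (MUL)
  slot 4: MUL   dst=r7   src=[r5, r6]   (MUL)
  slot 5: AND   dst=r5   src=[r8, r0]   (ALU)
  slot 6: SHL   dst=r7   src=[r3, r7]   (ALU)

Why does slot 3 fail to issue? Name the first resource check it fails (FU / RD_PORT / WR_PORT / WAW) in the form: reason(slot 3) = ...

[0] MEM needs rd=1 wr=1: ok; after: ALU=1 MUL=1 MEM=0 BR=1, R=7, W=2
[1] MEM needs rd=2 wr=0: FU; after: ALU=1 MUL=1 MEM=0 BR=1, R=7, W=2
[2] ALU needs rd=2 wr=1: ok; after: ALU=0 MUL=1 MEM=0 BR=1, R=5, W=1
[3] MUL needs rd=2 wr=1: WAW; after: ALU=0 MUL=1 MEM=0 BR=1, R=5, W=1
[4] MUL needs rd=2 wr=1: ok; after: ALU=0 MUL=0 MEM=0 BR=1, R=3, W=0
[5] ALU needs rd=2 wr=1: FU; after: ALU=0 MUL=0 MEM=0 BR=1, R=3, W=0
[6] ALU needs rd=2 wr=1: FU; after: ALU=0 MUL=0 MEM=0 BR=1, R=3, W=0

reason(slot 3) = WAW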